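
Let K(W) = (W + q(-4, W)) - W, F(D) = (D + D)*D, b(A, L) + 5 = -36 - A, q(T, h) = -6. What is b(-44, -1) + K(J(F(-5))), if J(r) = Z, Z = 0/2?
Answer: -3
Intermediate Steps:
Z = 0 (Z = 0*(½) = 0)
b(A, L) = -41 - A (b(A, L) = -5 + (-36 - A) = -41 - A)
F(D) = 2*D² (F(D) = (2*D)*D = 2*D²)
J(r) = 0
K(W) = -6 (K(W) = (W - 6) - W = (-6 + W) - W = -6)
b(-44, -1) + K(J(F(-5))) = (-41 - 1*(-44)) - 6 = (-41 + 44) - 6 = 3 - 6 = -3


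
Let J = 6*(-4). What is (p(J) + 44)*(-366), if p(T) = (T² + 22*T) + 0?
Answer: -33672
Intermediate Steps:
J = -24
p(T) = T² + 22*T
(p(J) + 44)*(-366) = (-24*(22 - 24) + 44)*(-366) = (-24*(-2) + 44)*(-366) = (48 + 44)*(-366) = 92*(-366) = -33672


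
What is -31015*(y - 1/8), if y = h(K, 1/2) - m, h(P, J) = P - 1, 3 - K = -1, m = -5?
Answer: -1953945/8 ≈ -2.4424e+5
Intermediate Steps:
K = 4 (K = 3 - 1*(-1) = 3 + 1 = 4)
h(P, J) = -1 + P
y = 8 (y = (-1 + 4) - 1*(-5) = 3 + 5 = 8)
-31015*(y - 1/8) = -31015*(8 - 1/8) = -31015*(8 - 1*⅛) = -31015*(8 - ⅛) = -31015*63/8 = -1953945/8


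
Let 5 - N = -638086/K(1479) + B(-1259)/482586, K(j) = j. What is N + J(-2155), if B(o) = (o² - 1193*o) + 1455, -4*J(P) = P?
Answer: 153658249387/158609932 ≈ 968.78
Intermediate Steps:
J(P) = -P/4
B(o) = 1455 + o² - 1193*o
N = 34103574261/79304966 (N = 5 - (-638086/1479 + (1455 + (-1259)² - 1193*(-1259))/482586) = 5 - (-638086*1/1479 + (1455 + 1585081 + 1501987)*(1/482586)) = 5 - (-638086/1479 + 3088523*(1/482586)) = 5 - (-638086/1479 + 3088523/482586) = 5 - 1*(-33707049431/79304966) = 5 + 33707049431/79304966 = 34103574261/79304966 ≈ 430.03)
N + J(-2155) = 34103574261/79304966 - ¼*(-2155) = 34103574261/79304966 + 2155/4 = 153658249387/158609932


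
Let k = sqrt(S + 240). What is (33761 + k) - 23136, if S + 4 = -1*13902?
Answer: 10625 + I*sqrt(13666) ≈ 10625.0 + 116.9*I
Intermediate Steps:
S = -13906 (S = -4 - 1*13902 = -4 - 13902 = -13906)
k = I*sqrt(13666) (k = sqrt(-13906 + 240) = sqrt(-13666) = I*sqrt(13666) ≈ 116.9*I)
(33761 + k) - 23136 = (33761 + I*sqrt(13666)) - 23136 = 10625 + I*sqrt(13666)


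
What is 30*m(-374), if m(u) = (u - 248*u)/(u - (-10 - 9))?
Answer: -554268/71 ≈ -7806.6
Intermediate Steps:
m(u) = -247*u/(19 + u) (m(u) = (-247*u)/(u - 1*(-19)) = (-247*u)/(u + 19) = (-247*u)/(19 + u) = -247*u/(19 + u))
30*m(-374) = 30*(-247*(-374)/(19 - 374)) = 30*(-247*(-374)/(-355)) = 30*(-247*(-374)*(-1/355)) = 30*(-92378/355) = -554268/71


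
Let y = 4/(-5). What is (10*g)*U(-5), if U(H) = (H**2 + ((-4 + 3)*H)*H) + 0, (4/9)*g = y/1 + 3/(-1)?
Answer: 0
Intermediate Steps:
y = -4/5 (y = 4*(-1/5) = -4/5 ≈ -0.80000)
g = -171/20 (g = 9*(-4/5/1 + 3/(-1))/4 = 9*(-4/5*1 + 3*(-1))/4 = 9*(-4/5 - 3)/4 = (9/4)*(-19/5) = -171/20 ≈ -8.5500)
U(H) = 0 (U(H) = (H**2 + (-H)*H) + 0 = (H**2 - H**2) + 0 = 0 + 0 = 0)
(10*g)*U(-5) = (10*(-171/20))*0 = -171/2*0 = 0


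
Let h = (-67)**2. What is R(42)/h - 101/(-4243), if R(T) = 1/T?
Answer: 19046581/799966734 ≈ 0.023809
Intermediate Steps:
h = 4489
R(42)/h - 101/(-4243) = 1/(42*4489) - 101/(-4243) = (1/42)*(1/4489) - 101*(-1/4243) = 1/188538 + 101/4243 = 19046581/799966734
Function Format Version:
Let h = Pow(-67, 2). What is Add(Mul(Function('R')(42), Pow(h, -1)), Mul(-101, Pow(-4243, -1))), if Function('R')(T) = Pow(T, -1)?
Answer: Rational(19046581, 799966734) ≈ 0.023809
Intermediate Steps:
h = 4489
Add(Mul(Function('R')(42), Pow(h, -1)), Mul(-101, Pow(-4243, -1))) = Add(Mul(Pow(42, -1), Pow(4489, -1)), Mul(-101, Pow(-4243, -1))) = Add(Mul(Rational(1, 42), Rational(1, 4489)), Mul(-101, Rational(-1, 4243))) = Add(Rational(1, 188538), Rational(101, 4243)) = Rational(19046581, 799966734)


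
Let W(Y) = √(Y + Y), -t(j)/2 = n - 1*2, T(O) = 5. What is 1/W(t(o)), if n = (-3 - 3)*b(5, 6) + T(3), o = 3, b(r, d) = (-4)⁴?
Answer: √1533/3066 ≈ 0.012770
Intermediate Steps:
b(r, d) = 256
n = -1531 (n = (-3 - 3)*256 + 5 = -6*256 + 5 = -1536 + 5 = -1531)
t(j) = 3066 (t(j) = -2*(-1531 - 1*2) = -2*(-1531 - 2) = -2*(-1533) = 3066)
W(Y) = √2*√Y (W(Y) = √(2*Y) = √2*√Y)
1/W(t(o)) = 1/(√2*√3066) = 1/(2*√1533) = √1533/3066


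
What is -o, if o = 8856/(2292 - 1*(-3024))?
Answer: -738/443 ≈ -1.6659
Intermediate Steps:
o = 738/443 (o = 8856/(2292 + 3024) = 8856/5316 = 8856*(1/5316) = 738/443 ≈ 1.6659)
-o = -1*738/443 = -738/443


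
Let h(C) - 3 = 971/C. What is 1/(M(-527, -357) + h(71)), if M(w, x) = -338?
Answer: -71/22814 ≈ -0.0031121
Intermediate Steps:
h(C) = 3 + 971/C
1/(M(-527, -357) + h(71)) = 1/(-338 + (3 + 971/71)) = 1/(-338 + 1184/71) = 1/(-22814/71) = -71/22814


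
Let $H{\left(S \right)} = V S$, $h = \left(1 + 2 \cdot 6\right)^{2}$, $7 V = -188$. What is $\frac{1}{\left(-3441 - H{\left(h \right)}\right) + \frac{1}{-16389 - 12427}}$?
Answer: $\frac{201712}{221450953} \approx 0.00091087$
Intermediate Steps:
$V = - \frac{188}{7}$ ($V = \frac{1}{7} \left(-188\right) = - \frac{188}{7} \approx -26.857$)
$h = 169$ ($h = \left(1 + 12\right)^{2} = 13^{2} = 169$)
$H{\left(S \right)} = - \frac{188 S}{7}$
$\frac{1}{\left(-3441 - H{\left(h \right)}\right) + \frac{1}{-16389 - 12427}} = \frac{1}{\left(-3441 - \left(- \frac{188}{7}\right) 169\right) + \frac{1}{-16389 - 12427}} = \frac{1}{\left(-3441 - - \frac{31772}{7}\right) + \frac{1}{-28816}} = \frac{1}{\left(-3441 + \frac{31772}{7}\right) - \frac{1}{28816}} = \frac{1}{\frac{7685}{7} - \frac{1}{28816}} = \frac{1}{\frac{221450953}{201712}} = \frac{201712}{221450953}$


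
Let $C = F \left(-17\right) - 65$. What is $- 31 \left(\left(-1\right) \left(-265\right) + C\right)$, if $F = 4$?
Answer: $-4092$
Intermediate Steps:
$C = -133$ ($C = 4 \left(-17\right) - 65 = -68 - 65 = -133$)
$- 31 \left(\left(-1\right) \left(-265\right) + C\right) = - 31 \left(\left(-1\right) \left(-265\right) - 133\right) = - 31 \left(265 - 133\right) = \left(-31\right) 132 = -4092$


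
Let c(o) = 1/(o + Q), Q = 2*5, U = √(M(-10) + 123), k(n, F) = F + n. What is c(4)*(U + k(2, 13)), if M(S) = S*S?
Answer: 15/14 + √223/14 ≈ 2.1381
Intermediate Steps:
M(S) = S²
U = √223 (U = √((-10)² + 123) = √(100 + 123) = √223 ≈ 14.933)
Q = 10
c(o) = 1/(10 + o) (c(o) = 1/(o + 10) = 1/(10 + o))
c(4)*(U + k(2, 13)) = (√223 + (13 + 2))/(10 + 4) = (√223 + 15)/14 = (15 + √223)/14 = 15/14 + √223/14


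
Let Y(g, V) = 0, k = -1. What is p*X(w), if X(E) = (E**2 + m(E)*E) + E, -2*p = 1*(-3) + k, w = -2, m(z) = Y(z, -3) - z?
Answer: -4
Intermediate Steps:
m(z) = -z (m(z) = 0 - z = -z)
p = 2 (p = -(1*(-3) - 1)/2 = -(-3 - 1)/2 = -1/2*(-4) = 2)
X(E) = E (X(E) = (E**2 + (-E)*E) + E = (E**2 - E**2) + E = 0 + E = E)
p*X(w) = 2*(-2) = -4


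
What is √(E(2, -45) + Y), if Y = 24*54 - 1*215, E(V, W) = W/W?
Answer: √1082 ≈ 32.894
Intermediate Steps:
E(V, W) = 1
Y = 1081 (Y = 1296 - 215 = 1081)
√(E(2, -45) + Y) = √(1 + 1081) = √1082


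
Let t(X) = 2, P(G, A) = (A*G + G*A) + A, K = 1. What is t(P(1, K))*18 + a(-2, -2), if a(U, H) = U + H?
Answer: 32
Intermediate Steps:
P(G, A) = A + 2*A*G (P(G, A) = (A*G + A*G) + A = 2*A*G + A = A + 2*A*G)
a(U, H) = H + U
t(P(1, K))*18 + a(-2, -2) = 2*18 + (-2 - 2) = 36 - 4 = 32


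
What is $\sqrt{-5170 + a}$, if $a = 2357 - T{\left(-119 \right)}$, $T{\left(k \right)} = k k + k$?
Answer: $i \sqrt{16855} \approx 129.83 i$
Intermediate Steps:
$T{\left(k \right)} = k + k^{2}$ ($T{\left(k \right)} = k^{2} + k = k + k^{2}$)
$a = -11685$ ($a = 2357 - - 119 \left(1 - 119\right) = 2357 - \left(-119\right) \left(-118\right) = 2357 - 14042 = -11685$)
$\sqrt{-5170 + a} = \sqrt{-5170 - 11685} = \sqrt{-16855} = i \sqrt{16855}$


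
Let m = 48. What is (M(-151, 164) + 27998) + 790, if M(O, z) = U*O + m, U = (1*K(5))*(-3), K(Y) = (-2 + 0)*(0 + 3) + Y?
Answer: 28383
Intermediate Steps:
K(Y) = -6 + Y (K(Y) = -2*3 + Y = -6 + Y)
U = 3 (U = (1*(-6 + 5))*(-3) = (1*(-1))*(-3) = -1*(-3) = 3)
M(O, z) = 48 + 3*O (M(O, z) = 3*O + 48 = 48 + 3*O)
(M(-151, 164) + 27998) + 790 = ((48 + 3*(-151)) + 27998) + 790 = ((48 - 453) + 27998) + 790 = (-405 + 27998) + 790 = 27593 + 790 = 28383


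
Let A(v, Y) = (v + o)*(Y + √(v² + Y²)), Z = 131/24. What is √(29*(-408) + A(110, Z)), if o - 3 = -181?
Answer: √(-439314 - 102*√6986761)/6 ≈ 140.33*I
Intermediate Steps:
o = -178 (o = 3 - 181 = -178)
Z = 131/24 (Z = 131*(1/24) = 131/24 ≈ 5.4583)
A(v, Y) = (-178 + v)*(Y + √(Y² + v²)) (A(v, Y) = (v - 178)*(Y + √(v² + Y²)) = (-178 + v)*(Y + √(Y² + v²)))
√(29*(-408) + A(110, Z)) = √(29*(-408) + (-178*131/24 - 178*√((131/24)² + 110²) + (131/24)*110 + 110*√((131/24)² + 110²))) = √(-11832 + (-11659/12 - 178*√(17161/576 + 12100) + 7205/12 + 110*√(17161/576 + 12100))) = √(-11832 + (-11659/12 - 89*√6986761/12 + 7205/12 + 110*√(6986761/576))) = √(-11832 + (-11659/12 - 89*√6986761/12 + 7205/12 + 110*(√6986761/24))) = √(-11832 + (-11659/12 - 89*√6986761/12 + 7205/12 + 55*√6986761/12)) = √(-11832 + (-2227/6 - 17*√6986761/6)) = √(-73219/6 - 17*√6986761/6)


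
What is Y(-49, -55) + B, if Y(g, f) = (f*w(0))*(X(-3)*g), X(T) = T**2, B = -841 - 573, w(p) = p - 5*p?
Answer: -1414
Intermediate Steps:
w(p) = -4*p
B = -1414
Y(g, f) = 0 (Y(g, f) = (f*(-4*0))*((-3)**2*g) = (f*0)*(9*g) = 0*(9*g) = 0)
Y(-49, -55) + B = 0 - 1414 = -1414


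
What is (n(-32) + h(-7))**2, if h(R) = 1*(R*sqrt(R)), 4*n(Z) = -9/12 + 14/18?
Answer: (1 - 1008*I*sqrt(7))**2/20736 ≈ -343.0 - 0.25723*I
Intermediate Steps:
n(Z) = 1/144 (n(Z) = (-9/12 + 14/18)/4 = (-9*1/12 + 14*(1/18))/4 = (-3/4 + 7/9)/4 = (1/4)*(1/36) = 1/144)
h(R) = R**(3/2) (h(R) = 1*R**(3/2) = R**(3/2))
(n(-32) + h(-7))**2 = (1/144 + (-7)**(3/2))**2 = (1/144 - 7*I*sqrt(7))**2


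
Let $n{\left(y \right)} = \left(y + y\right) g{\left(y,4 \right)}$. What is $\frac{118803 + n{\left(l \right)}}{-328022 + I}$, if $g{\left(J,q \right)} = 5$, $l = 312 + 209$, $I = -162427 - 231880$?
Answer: $- \frac{124013}{722329} \approx -0.17168$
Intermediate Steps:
$I = -394307$
$l = 521$
$n{\left(y \right)} = 10 y$ ($n{\left(y \right)} = \left(y + y\right) 5 = 2 y 5 = 10 y$)
$\frac{118803 + n{\left(l \right)}}{-328022 + I} = \frac{118803 + 10 \cdot 521}{-328022 - 394307} = \frac{118803 + 5210}{-722329} = 124013 \left(- \frac{1}{722329}\right) = - \frac{124013}{722329}$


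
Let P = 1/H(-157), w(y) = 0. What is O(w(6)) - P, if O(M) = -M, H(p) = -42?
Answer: 1/42 ≈ 0.023810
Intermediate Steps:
P = -1/42 (P = 1/(-42) = -1/42 ≈ -0.023810)
O(w(6)) - P = -1*0 - 1*(-1/42) = 0 + 1/42 = 1/42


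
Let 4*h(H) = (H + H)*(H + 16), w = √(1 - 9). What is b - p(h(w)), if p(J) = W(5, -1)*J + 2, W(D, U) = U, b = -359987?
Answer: -359993 + 16*I*√2 ≈ -3.5999e+5 + 22.627*I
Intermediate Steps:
w = 2*I*√2 (w = √(-8) = 2*I*√2 ≈ 2.8284*I)
h(H) = H*(16 + H)/2 (h(H) = ((H + H)*(H + 16))/4 = ((2*H)*(16 + H))/4 = (2*H*(16 + H))/4 = H*(16 + H)/2)
p(J) = 2 - J (p(J) = -J + 2 = 2 - J)
b - p(h(w)) = -359987 - (2 - 2*I*√2*(16 + 2*I*√2)/2) = -359987 - (2 - I*√2*(16 + 2*I*√2)) = -359987 + (-2 + I*√2*(16 + 2*I*√2)) = -359989 + I*√2*(16 + 2*I*√2)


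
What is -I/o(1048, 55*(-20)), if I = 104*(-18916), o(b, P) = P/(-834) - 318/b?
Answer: 33066378624/17069 ≈ 1.9372e+6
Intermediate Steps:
o(b, P) = -318/b - P/834 (o(b, P) = P*(-1/834) - 318/b = -P/834 - 318/b = -318/b - P/834)
I = -1967264
-I/o(1048, 55*(-20)) = -(-1967264)/(-318/1048 - 55*(-20)/834) = -(-1967264)/(-318*1/1048 - 1/834*(-1100)) = -(-1967264)/(-159/524 + 550/417) = -(-1967264)/221897/218508 = -(-1967264)*218508/221897 = -1*(-33066378624/17069) = 33066378624/17069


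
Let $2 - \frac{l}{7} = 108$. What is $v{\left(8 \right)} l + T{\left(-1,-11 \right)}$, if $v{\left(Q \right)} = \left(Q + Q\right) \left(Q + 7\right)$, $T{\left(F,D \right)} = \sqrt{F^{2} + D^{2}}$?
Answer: $-178080 + \sqrt{122} \approx -1.7807 \cdot 10^{5}$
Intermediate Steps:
$l = -742$ ($l = 14 - 756 = -742$)
$T{\left(F,D \right)} = \sqrt{D^{2} + F^{2}}$
$v{\left(Q \right)} = 2 Q \left(7 + Q\right)$
$v{\left(8 \right)} l + T{\left(-1,-11 \right)} = 2 \cdot 8 \left(7 + 8\right) \left(-742\right) + \sqrt{\left(-11\right)^{2} + \left(-1\right)^{2}} = 2 \cdot 8 \cdot 15 \left(-742\right) + \sqrt{121 + 1} = 240 \left(-742\right) + \sqrt{122} = -178080 + \sqrt{122}$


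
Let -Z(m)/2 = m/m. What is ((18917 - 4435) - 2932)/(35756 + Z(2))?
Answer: 1925/5959 ≈ 0.32304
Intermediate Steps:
Z(m) = -2 (Z(m) = -2*m/m = -2*1 = -2)
((18917 - 4435) - 2932)/(35756 + Z(2)) = ((18917 - 4435) - 2932)/(35756 - 2) = (14482 - 2932)/35754 = 11550*(1/35754) = 1925/5959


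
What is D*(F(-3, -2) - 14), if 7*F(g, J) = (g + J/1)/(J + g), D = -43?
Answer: 4171/7 ≈ 595.86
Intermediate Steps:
F(g, J) = ⅐ (F(g, J) = ((g + J/1)/(J + g))/7 = ((g + J*1)/(J + g))/7 = ((g + J)/(J + g))/7 = ((J + g)/(J + g))/7 = (⅐)*1 = ⅐)
D*(F(-3, -2) - 14) = -43*(⅐ - 14) = -43*(-97/7) = 4171/7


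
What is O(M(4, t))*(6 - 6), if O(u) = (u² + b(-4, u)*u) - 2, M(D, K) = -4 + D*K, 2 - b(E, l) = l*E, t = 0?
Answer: 0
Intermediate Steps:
b(E, l) = 2 - E*l (b(E, l) = 2 - l*E = 2 - E*l)
O(u) = -2 + u² + u*(2 + 4*u) (O(u) = (u² + (2 - 1*(-4)*u)*u) - 2 = (u² + (2 + 4*u)*u) - 2 = (u² + u*(2 + 4*u)) - 2 = -2 + u² + u*(2 + 4*u))
O(M(4, t))*(6 - 6) = (-2 + 2*(-4 + 4*0) + 5*(-4 + 4*0)²)*(6 - 6) = (-2 + 2*(-4 + 0) + 5*(-4 + 0)²)*0 = (-2 + 2*(-4) + 5*(-4)²)*0 = (-2 - 8 + 5*16)*0 = (-2 - 8 + 80)*0 = 70*0 = 0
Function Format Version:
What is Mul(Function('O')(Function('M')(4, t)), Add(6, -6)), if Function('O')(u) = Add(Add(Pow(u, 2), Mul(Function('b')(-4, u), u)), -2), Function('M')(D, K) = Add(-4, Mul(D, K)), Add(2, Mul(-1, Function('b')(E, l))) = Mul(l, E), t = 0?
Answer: 0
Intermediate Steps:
Function('b')(E, l) = Add(2, Mul(-1, E, l)) (Function('b')(E, l) = Add(2, Mul(-1, Mul(l, E))) = Add(2, Mul(-1, Mul(E, l))) = Add(2, Mul(-1, E, l)))
Function('O')(u) = Add(-2, Pow(u, 2), Mul(u, Add(2, Mul(4, u)))) (Function('O')(u) = Add(Add(Pow(u, 2), Mul(Add(2, Mul(-1, -4, u)), u)), -2) = Add(Add(Pow(u, 2), Mul(Add(2, Mul(4, u)), u)), -2) = Add(Add(Pow(u, 2), Mul(u, Add(2, Mul(4, u)))), -2) = Add(-2, Pow(u, 2), Mul(u, Add(2, Mul(4, u)))))
Mul(Function('O')(Function('M')(4, t)), Add(6, -6)) = Mul(Add(-2, Mul(2, Add(-4, Mul(4, 0))), Mul(5, Pow(Add(-4, Mul(4, 0)), 2))), Add(6, -6)) = Mul(Add(-2, Mul(2, Add(-4, 0)), Mul(5, Pow(Add(-4, 0), 2))), 0) = Mul(Add(-2, Mul(2, -4), Mul(5, Pow(-4, 2))), 0) = Mul(Add(-2, -8, Mul(5, 16)), 0) = Mul(Add(-2, -8, 80), 0) = Mul(70, 0) = 0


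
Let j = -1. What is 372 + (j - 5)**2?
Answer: 408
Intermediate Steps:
372 + (j - 5)**2 = 372 + (-1 - 5)**2 = 372 + (-6)**2 = 372 + 36 = 408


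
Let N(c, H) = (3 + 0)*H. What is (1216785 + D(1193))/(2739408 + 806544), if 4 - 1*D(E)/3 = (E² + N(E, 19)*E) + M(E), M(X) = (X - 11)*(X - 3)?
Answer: -2492231/1181984 ≈ -2.1085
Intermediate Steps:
N(c, H) = 3*H
M(X) = (-11 + X)*(-3 + X)
D(E) = -87 - 129*E - 6*E² (D(E) = 12 - 3*((E² + (3*19)*E) + (33 + E² - 14*E)) = 12 - 3*((E² + 57*E) + (33 + E² - 14*E)) = 12 - 3*(33 + 2*E² + 43*E) = 12 + (-99 - 129*E - 6*E²) = -87 - 129*E - 6*E²)
(1216785 + D(1193))/(2739408 + 806544) = (1216785 + (-87 - 129*1193 - 6*1193²))/(2739408 + 806544) = (1216785 + (-87 - 153897 - 6*1423249))/3545952 = (1216785 + (-87 - 153897 - 8539494))*(1/3545952) = (1216785 - 8693478)*(1/3545952) = -7476693*1/3545952 = -2492231/1181984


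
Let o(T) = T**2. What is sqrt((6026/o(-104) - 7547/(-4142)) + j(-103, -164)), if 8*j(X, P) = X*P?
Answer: sqrt(98063421652906)/215384 ≈ 45.977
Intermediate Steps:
j(X, P) = P*X/8 (j(X, P) = (X*P)/8 = (P*X)/8 = P*X/8)
sqrt((6026/o(-104) - 7547/(-4142)) + j(-103, -164)) = sqrt((6026/((-104)**2) - 7547/(-4142)) + (1/8)*(-164)*(-103)) = sqrt((6026/10816 - 7547*(-1/4142)) + 4223/2) = sqrt((6026*(1/10816) + 7547/4142) + 4223/2) = sqrt((3013/5408 + 7547/4142) + 4223/2) = sqrt(26647011/11199968 + 4223/2) = sqrt(23675379443/11199968) = sqrt(98063421652906)/215384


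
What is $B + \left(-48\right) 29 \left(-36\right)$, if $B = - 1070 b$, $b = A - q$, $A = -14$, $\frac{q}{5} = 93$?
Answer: $562642$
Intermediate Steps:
$q = 465$ ($q = 5 \cdot 93 = 465$)
$b = -479$ ($b = -14 - 465 = -479$)
$B = 512530$ ($B = \left(-1070\right) \left(-479\right) = 512530$)
$B + \left(-48\right) 29 \left(-36\right) = 512530 + \left(-48\right) 29 \left(-36\right) = 512530 - -50112 = 512530 + 50112 = 562642$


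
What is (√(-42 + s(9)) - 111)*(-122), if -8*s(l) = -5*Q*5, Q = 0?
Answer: 13542 - 122*I*√42 ≈ 13542.0 - 790.65*I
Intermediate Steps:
s(l) = 0 (s(l) = -(-5*0)*5/8 = -0*5 = -⅛*0 = 0)
(√(-42 + s(9)) - 111)*(-122) = (√(-42 + 0) - 111)*(-122) = (√(-42) - 111)*(-122) = (I*√42 - 111)*(-122) = (-111 + I*√42)*(-122) = 13542 - 122*I*√42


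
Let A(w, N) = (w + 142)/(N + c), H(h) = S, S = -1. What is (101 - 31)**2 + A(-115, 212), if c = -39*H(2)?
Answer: 1229927/251 ≈ 4900.1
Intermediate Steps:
H(h) = -1
c = 39 (c = -39*(-1) = 39)
A(w, N) = (142 + w)/(39 + N) (A(w, N) = (w + 142)/(N + 39) = (142 + w)/(39 + N))
(101 - 31)**2 + A(-115, 212) = (101 - 31)**2 + (142 - 115)/(39 + 212) = 70**2 + 27/251 = 4900 + (1/251)*27 = 4900 + 27/251 = 1229927/251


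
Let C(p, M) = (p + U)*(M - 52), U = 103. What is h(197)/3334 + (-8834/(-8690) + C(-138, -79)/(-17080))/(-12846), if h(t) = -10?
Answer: -46278362189/15135328993840 ≈ -0.0030576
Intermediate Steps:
C(p, M) = (-52 + M)*(103 + p) (C(p, M) = (p + 103)*(M - 52) = (103 + p)*(-52 + M) = (-52 + M)*(103 + p))
h(197)/3334 + (-8834/(-8690) + C(-138, -79)/(-17080))/(-12846) = -10/3334 + (-8834/(-8690) + (-5356 - 52*(-138) + 103*(-79) - 79*(-138))/(-17080))/(-12846) = -10*1/3334 + (-8834*(-1/8690) + (-5356 + 7176 - 8137 + 10902)*(-1/17080))*(-1/12846) = -5/1667 + (4417/4345 + 4585*(-1/17080))*(-1/12846) = -5/1667 + (4417/4345 - 131/488)*(-1/12846) = -5/1667 + (1586301/2120360)*(-1/12846) = -5/1667 - 528767/9079381520 = -46278362189/15135328993840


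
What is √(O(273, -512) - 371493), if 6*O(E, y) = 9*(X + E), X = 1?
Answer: I*√371082 ≈ 609.17*I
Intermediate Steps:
O(E, y) = 3/2 + 3*E/2 (O(E, y) = (9*(1 + E))/6 = (9 + 9*E)/6 = 3/2 + 3*E/2)
√(O(273, -512) - 371493) = √((3/2 + (3/2)*273) - 371493) = √((3/2 + 819/2) - 371493) = √(411 - 371493) = √(-371082) = I*√371082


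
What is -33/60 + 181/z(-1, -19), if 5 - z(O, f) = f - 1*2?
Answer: 1667/260 ≈ 6.4115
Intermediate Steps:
z(O, f) = 7 - f (z(O, f) = 5 - (f - 1*2) = 5 - (f - 2) = 5 - (-2 + f) = 5 + (2 - f) = 7 - f)
-33/60 + 181/z(-1, -19) = -33/60 + 181/(7 - 1*(-19)) = -33*1/60 + 181/(7 + 19) = -11/20 + 181/26 = 1667/260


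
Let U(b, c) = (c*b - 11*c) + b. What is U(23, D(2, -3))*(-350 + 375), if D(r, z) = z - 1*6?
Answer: -2125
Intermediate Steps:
D(r, z) = -6 + z (D(r, z) = z - 6 = -6 + z)
U(b, c) = b - 11*c + b*c (U(b, c) = (b*c - 11*c) + b = (-11*c + b*c) + b = b - 11*c + b*c)
U(23, D(2, -3))*(-350 + 375) = (23 - 11*(-6 - 3) + 23*(-6 - 3))*(-350 + 375) = (23 - 11*(-9) + 23*(-9))*25 = (23 + 99 - 207)*25 = -85*25 = -2125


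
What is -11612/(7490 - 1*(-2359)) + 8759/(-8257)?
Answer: -182147675/81323193 ≈ -2.2398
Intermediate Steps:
-11612/(7490 - 1*(-2359)) + 8759/(-8257) = -11612/(7490 + 2359) + 8759*(-1/8257) = -11612/9849 - 8759/8257 = -182147675/81323193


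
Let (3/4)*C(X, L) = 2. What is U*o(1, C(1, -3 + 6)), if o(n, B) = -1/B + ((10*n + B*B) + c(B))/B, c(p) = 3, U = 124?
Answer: 2666/3 ≈ 888.67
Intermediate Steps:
C(X, L) = 8/3 (C(X, L) = (4/3)*2 = 8/3)
o(n, B) = -1/B + (3 + B² + 10*n)/B (o(n, B) = -1/B + ((10*n + B*B) + 3)/B = -1/B + ((10*n + B²) + 3)/B = -1/B + ((B² + 10*n) + 3)/B = -1/B + (3 + B² + 10*n)/B)
U*o(1, C(1, -3 + 6)) = 124*((2 + (8/3)² + 10*1)/(8/3)) = 124*(3*(2 + 64/9 + 10)/8) = 124*((3/8)*(172/9)) = 124*(43/6) = 2666/3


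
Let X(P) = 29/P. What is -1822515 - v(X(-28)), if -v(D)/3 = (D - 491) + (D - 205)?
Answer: -25544529/14 ≈ -1.8246e+6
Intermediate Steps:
v(D) = 2088 - 6*D (v(D) = -3*((D - 491) + (D - 205)) = -3*((-491 + D) + (-205 + D)) = -3*(-696 + 2*D) = 2088 - 6*D)
-1822515 - v(X(-28)) = -1822515 - (2088 - 174/(-28)) = -1822515 - (2088 - 174*(-1)/28) = -1822515 - (2088 - 6*(-29/28)) = -1822515 - (2088 + 87/14) = -1822515 - 1*29319/14 = -1822515 - 29319/14 = -25544529/14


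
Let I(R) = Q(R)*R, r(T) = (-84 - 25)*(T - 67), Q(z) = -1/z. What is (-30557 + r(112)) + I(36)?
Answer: -35463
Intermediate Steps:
r(T) = 7303 - 109*T (r(T) = -109*(-67 + T) = 7303 - 109*T)
I(R) = -1 (I(R) = (-1/R)*R = -1)
(-30557 + r(112)) + I(36) = (-30557 + (7303 - 109*112)) - 1 = (-30557 + (7303 - 12208)) - 1 = (-30557 - 4905) - 1 = -35462 - 1 = -35463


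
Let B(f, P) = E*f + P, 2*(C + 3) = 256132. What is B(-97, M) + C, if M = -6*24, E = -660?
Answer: 191939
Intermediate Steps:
C = 128063 (C = -3 + (½)*256132 = -3 + 128066 = 128063)
M = -144
B(f, P) = P - 660*f (B(f, P) = -660*f + P = P - 660*f)
B(-97, M) + C = (-144 - 660*(-97)) + 128063 = (-144 + 64020) + 128063 = 63876 + 128063 = 191939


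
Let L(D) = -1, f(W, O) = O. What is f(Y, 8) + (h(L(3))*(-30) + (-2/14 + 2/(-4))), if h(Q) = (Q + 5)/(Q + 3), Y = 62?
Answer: -737/14 ≈ -52.643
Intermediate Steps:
h(Q) = (5 + Q)/(3 + Q)
f(Y, 8) + (h(L(3))*(-30) + (-2/14 + 2/(-4))) = 8 + (((5 - 1)/(3 - 1))*(-30) + (-2/14 + 2/(-4))) = 8 + ((4/2)*(-30) + (-2*1/14 + 2*(-1/4))) = 8 + (((1/2)*4)*(-30) + (-1/7 - 1/2)) = 8 + (2*(-30) - 9/14) = 8 + (-60 - 9/14) = 8 - 849/14 = -737/14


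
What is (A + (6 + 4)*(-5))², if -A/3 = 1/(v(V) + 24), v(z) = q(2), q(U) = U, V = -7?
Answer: 1697809/676 ≈ 2511.6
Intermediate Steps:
v(z) = 2
A = -3/26 (A = -3/(2 + 24) = -3/26 ≈ -0.11538)
(A + (6 + 4)*(-5))² = (-3/26 + (6 + 4)*(-5))² = (-3/26 + 10*(-5))² = (-3/26 - 50)² = (-1303/26)² = 1697809/676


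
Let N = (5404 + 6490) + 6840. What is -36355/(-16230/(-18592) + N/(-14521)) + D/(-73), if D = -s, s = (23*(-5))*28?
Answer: 358063268366860/4110874477 ≈ 87102.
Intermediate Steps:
N = 18734 (N = 11894 + 6840 = 18734)
s = -3220 (s = -115*28 = -3220)
D = 3220 (D = -1*(-3220) = 3220)
-36355/(-16230/(-18592) + N/(-14521)) + D/(-73) = -36355/(-16230/(-18592) + 18734/(-14521)) + 3220/(-73) = -36355/(-16230*(-1/18592) + 18734*(-1/14521)) + 3220*(-1/73) = -36355/(8115/9296 - 18734/14521) - 3220/73 = -36355/(-56313349/134987216) - 3220/73 = -36355*(-134987216/56313349) - 3220/73 = 4907460237680/56313349 - 3220/73 = 358063268366860/4110874477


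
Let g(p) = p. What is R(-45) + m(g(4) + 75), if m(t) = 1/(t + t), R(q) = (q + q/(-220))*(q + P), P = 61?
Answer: -1245661/1738 ≈ -716.72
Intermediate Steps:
R(q) = 219*q*(61 + q)/220 (R(q) = (q + q/(-220))*(q + 61) = (q + q*(-1/220))*(61 + q) = (q - q/220)*(61 + q) = (219*q/220)*(61 + q) = 219*q*(61 + q)/220)
m(t) = 1/(2*t)
R(-45) + m(g(4) + 75) = (219/220)*(-45)*(61 - 45) + 1/(2*(4 + 75)) = (219/220)*(-45)*16 + (½)/79 = -7884/11 + (½)*(1/79) = -7884/11 + 1/158 = -1245661/1738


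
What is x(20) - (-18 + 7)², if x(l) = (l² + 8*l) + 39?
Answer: 478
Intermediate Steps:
x(l) = 39 + l² + 8*l
x(20) - (-18 + 7)² = (39 + 20² + 8*20) - (-18 + 7)² = (39 + 400 + 160) - 1*(-11)² = 599 - 1*121 = 599 - 121 = 478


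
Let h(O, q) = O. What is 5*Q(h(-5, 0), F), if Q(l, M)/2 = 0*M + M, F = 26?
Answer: 260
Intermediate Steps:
Q(l, M) = 2*M (Q(l, M) = 2*(0*M + M) = 2*(0 + M) = 2*M)
5*Q(h(-5, 0), F) = 5*(2*26) = 5*52 = 260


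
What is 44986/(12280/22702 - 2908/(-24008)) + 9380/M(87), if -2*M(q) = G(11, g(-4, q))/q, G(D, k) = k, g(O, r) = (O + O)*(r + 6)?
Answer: 98077300031617/1398238167 ≈ 70144.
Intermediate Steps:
g(O, r) = 2*O*(6 + r) (g(O, r) = (2*O)*(6 + r) = 2*O*(6 + r))
M(q) = -(-48 - 8*q)/(2*q) (M(q) = -2*(-4)*(6 + q)/(2*q) = -(-48 - 8*q)/(2*q))
44986/(12280/22702 - 2908/(-24008)) + 9380/M(87) = 44986/(12280/22702 - 2908/(-24008)) + 9380/(4 + 24/87) = 44986/(12280*(1/22702) - 2908*(-1/24008)) + 9380/(4 + 24*(1/87)) = 44986/(6140/11351 + 727/6002) + 9380/(4 + 8/29) = 44986/(45104457/68128702) + 9380/(124/29) = 44986*(68128702/45104457) + 9380*(29/124) = 3064837788172/45104457 + 68005/31 = 98077300031617/1398238167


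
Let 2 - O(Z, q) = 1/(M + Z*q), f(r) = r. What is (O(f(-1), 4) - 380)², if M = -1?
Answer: 3568321/25 ≈ 1.4273e+5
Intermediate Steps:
O(Z, q) = 2 - 1/(-1 + Z*q)
(O(f(-1), 4) - 380)² = ((-3 + 2*(-1)*4)/(-1 - 1*4) - 380)² = ((-3 - 8)/(-1 - 4) - 380)² = (-11/(-5) - 380)² = (-⅕*(-11) - 380)² = (11/5 - 380)² = (-1889/5)² = 3568321/25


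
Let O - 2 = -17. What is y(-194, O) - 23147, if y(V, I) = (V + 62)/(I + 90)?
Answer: -578719/25 ≈ -23149.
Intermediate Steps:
O = -15 (O = 2 - 17 = -15)
y(V, I) = (62 + V)/(90 + I)
y(-194, O) - 23147 = (62 - 194)/(90 - 15) - 23147 = -132/75 - 23147 = (1/75)*(-132) - 23147 = -44/25 - 23147 = -578719/25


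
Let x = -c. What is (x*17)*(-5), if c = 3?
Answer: 255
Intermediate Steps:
x = -3 (x = -1*3 = -3)
(x*17)*(-5) = -3*17*(-5) = -51*(-5) = 255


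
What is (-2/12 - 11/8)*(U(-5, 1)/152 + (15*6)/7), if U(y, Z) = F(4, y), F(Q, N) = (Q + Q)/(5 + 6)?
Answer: -696229/35112 ≈ -19.829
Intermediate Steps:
F(Q, N) = 2*Q/11 (F(Q, N) = (2*Q)/11 = (2*Q)*(1/11) = 2*Q/11)
U(y, Z) = 8/11 (U(y, Z) = (2/11)*4 = 8/11)
(-2/12 - 11/8)*(U(-5, 1)/152 + (15*6)/7) = (-2/12 - 11/8)*((8/11)/152 + (15*6)/7) = (-2*1/12 - 11*⅛)*((8/11)*(1/152) + 90*(⅐)) = (-⅙ - 11/8)*(1/209 + 90/7) = -37/24*18817/1463 = -696229/35112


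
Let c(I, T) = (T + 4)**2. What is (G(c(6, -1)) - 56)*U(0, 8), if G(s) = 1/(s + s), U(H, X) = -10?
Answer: 5035/9 ≈ 559.44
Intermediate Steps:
c(I, T) = (4 + T)**2
G(s) = 1/(2*s)
(G(c(6, -1)) - 56)*U(0, 8) = (1/(2*((4 - 1)**2)) - 56)*(-10) = (1/(2*(3**2)) - 56)*(-10) = ((1/2)/9 - 56)*(-10) = ((1/2)*(1/9) - 56)*(-10) = (1/18 - 56)*(-10) = -1007/18*(-10) = 5035/9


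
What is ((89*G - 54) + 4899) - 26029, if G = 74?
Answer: -14598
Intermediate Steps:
((89*G - 54) + 4899) - 26029 = ((89*74 - 54) + 4899) - 26029 = ((6586 - 54) + 4899) - 26029 = (6532 + 4899) - 26029 = 11431 - 26029 = -14598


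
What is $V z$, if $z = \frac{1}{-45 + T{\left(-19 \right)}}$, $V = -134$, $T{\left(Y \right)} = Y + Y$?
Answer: $\frac{134}{83} \approx 1.6145$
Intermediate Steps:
$T{\left(Y \right)} = 2 Y$
$z = - \frac{1}{83}$ ($z = \frac{1}{-45 + 2 \left(-19\right)} = \frac{1}{-45 - 38} = \frac{1}{-83} = - \frac{1}{83} \approx -0.012048$)
$V z = \left(-134\right) \left(- \frac{1}{83}\right) = \frac{134}{83}$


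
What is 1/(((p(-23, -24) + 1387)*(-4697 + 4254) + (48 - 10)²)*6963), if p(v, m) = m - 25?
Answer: -1/4117152270 ≈ -2.4289e-10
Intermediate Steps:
p(v, m) = -25 + m
1/(((p(-23, -24) + 1387)*(-4697 + 4254) + (48 - 10)²)*6963) = 1/((((-25 - 24) + 1387)*(-4697 + 4254) + (48 - 10)²)*6963) = (1/6963)/((-49 + 1387)*(-443) + 38²) = (1/6963)/(1338*(-443) + 1444) = (1/6963)/(-592734 + 1444) = (1/6963)/(-591290) = -1/591290*1/6963 = -1/4117152270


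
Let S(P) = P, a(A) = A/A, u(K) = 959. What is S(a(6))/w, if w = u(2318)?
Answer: 1/959 ≈ 0.0010428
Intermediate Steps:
a(A) = 1
w = 959
S(a(6))/w = 1/959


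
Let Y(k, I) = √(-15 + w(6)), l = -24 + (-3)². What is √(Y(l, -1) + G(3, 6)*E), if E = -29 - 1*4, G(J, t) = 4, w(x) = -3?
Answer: √(-132 + 3*I*√2) ≈ 0.1846 + 11.491*I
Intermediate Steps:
l = -15 (l = -24 + 9 = -15)
Y(k, I) = 3*I*√2 (Y(k, I) = √(-15 - 3) = √(-18) = 3*I*√2)
E = -33 (E = -29 - 4 = -33)
√(Y(l, -1) + G(3, 6)*E) = √(3*I*√2 + 4*(-33)) = √(3*I*√2 - 132) = √(-132 + 3*I*√2)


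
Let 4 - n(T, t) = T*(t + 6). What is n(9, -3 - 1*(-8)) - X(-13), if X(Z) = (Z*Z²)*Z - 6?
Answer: -28650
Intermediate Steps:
n(T, t) = 4 - T*(6 + t) (n(T, t) = 4 - T*(t + 6) = 4 - T*(6 + t))
X(Z) = -6 + Z⁴ (X(Z) = Z³*Z - 6 = Z⁴ - 6 = -6 + Z⁴)
n(9, -3 - 1*(-8)) - X(-13) = (4 - 6*9 - 1*9*(-3 - 1*(-8))) - (-6 + (-13)⁴) = (4 - 54 - 1*9*(-3 + 8)) - (-6 + 28561) = (4 - 54 - 1*9*5) - 1*28555 = (4 - 54 - 45) - 28555 = -95 - 28555 = -28650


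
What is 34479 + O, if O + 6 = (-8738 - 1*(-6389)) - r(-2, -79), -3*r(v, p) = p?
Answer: 96293/3 ≈ 32098.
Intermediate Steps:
r(v, p) = -p/3
O = -7144/3 (O = -6 + ((-8738 - 1*(-6389)) - (-1)*(-79)/3) = -6 + ((-8738 + 6389) - 1*79/3) = -6 + (-2349 - 79/3) = -6 - 7126/3 = -7144/3 ≈ -2381.3)
34479 + O = 34479 - 7144/3 = 96293/3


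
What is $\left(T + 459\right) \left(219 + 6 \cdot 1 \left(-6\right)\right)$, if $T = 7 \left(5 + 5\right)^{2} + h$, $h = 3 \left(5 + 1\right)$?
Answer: $215391$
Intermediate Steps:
$h = 18$ ($h = 3 \cdot 6 = 18$)
$T = 718$ ($T = 7 \left(5 + 5\right)^{2} + 18 = 7 \cdot 10^{2} + 18 = 7 \cdot 100 + 18 = 700 + 18 = 718$)
$\left(T + 459\right) \left(219 + 6 \cdot 1 \left(-6\right)\right) = \left(718 + 459\right) \left(219 + 6 \cdot 1 \left(-6\right)\right) = 1177 \left(219 + 6 \left(-6\right)\right) = 1177 \left(219 - 36\right) = 1177 \cdot 183 = 215391$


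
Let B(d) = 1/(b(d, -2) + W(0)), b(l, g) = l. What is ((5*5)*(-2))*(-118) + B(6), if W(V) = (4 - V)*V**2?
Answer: 35401/6 ≈ 5900.2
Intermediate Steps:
W(V) = V**2*(4 - V)
B(d) = 1/d (B(d) = 1/(d + 0**2*(4 - 1*0)) = 1/(d + 0*(4 + 0)) = 1/(d + 0*4) = 1/(d + 0) = 1/d)
((5*5)*(-2))*(-118) + B(6) = ((5*5)*(-2))*(-118) + 1/6 = (25*(-2))*(-118) + 1/6 = -50*(-118) + 1/6 = 5900 + 1/6 = 35401/6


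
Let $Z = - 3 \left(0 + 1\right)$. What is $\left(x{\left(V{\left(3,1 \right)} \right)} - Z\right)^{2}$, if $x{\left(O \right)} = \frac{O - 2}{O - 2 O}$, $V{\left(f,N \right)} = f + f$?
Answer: $\frac{49}{9} \approx 5.4444$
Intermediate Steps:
$V{\left(f,N \right)} = 2 f$
$x{\left(O \right)} = - \frac{-2 + O}{O}$ ($x{\left(O \right)} = \frac{-2 + O}{O - 2 O} = \frac{-2 + O}{\left(-1\right) O} = \left(-2 + O\right) \left(- \frac{1}{O}\right) = - \frac{-2 + O}{O}$)
$Z = -3$ ($Z = \left(-3\right) 1 = -3$)
$\left(x{\left(V{\left(3,1 \right)} \right)} - Z\right)^{2} = \left(\frac{2 - 2 \cdot 3}{2 \cdot 3} - -3\right)^{2} = \left(\frac{2 - 6}{6} + 3\right)^{2} = \left(\frac{1}{6} \left(-4\right) + 3\right)^{2} = \left(- \frac{2}{3} + 3\right)^{2} = \left(\frac{7}{3}\right)^{2} = \frac{49}{9}$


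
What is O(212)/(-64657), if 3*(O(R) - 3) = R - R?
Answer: -3/64657 ≈ -4.6399e-5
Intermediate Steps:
O(R) = 3 (O(R) = 3 + (R - R)/3 = 3 + (⅓)*0 = 3 + 0 = 3)
O(212)/(-64657) = 3/(-64657) = 3*(-1/64657) = -3/64657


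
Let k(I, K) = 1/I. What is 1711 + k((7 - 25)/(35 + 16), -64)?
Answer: 10249/6 ≈ 1708.2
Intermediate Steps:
1711 + k((7 - 25)/(35 + 16), -64) = 1711 + 1/((7 - 25)/(35 + 16)) = 1711 + 1/(-18/51) = 1711 + 1/(-18*1/51) = 1711 + 1/(-6/17) = 1711 - 17/6 = 10249/6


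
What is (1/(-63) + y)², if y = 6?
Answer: 142129/3969 ≈ 35.810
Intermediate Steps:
(1/(-63) + y)² = (1/(-63) + 6)² = (-1/63 + 6)² = (377/63)² = 142129/3969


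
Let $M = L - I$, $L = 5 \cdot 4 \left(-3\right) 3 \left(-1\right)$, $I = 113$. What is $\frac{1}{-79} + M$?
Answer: $\frac{5292}{79} \approx 66.987$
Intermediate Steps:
$L = 180$ ($L = 20 \left(\left(-9\right) \left(-1\right)\right) = 20 \cdot 9 = 180$)
$M = 67$ ($M = 180 - 113 = 67$)
$\frac{1}{-79} + M = \frac{1}{-79} + 67 = - \frac{1}{79} + 67 = \frac{5292}{79}$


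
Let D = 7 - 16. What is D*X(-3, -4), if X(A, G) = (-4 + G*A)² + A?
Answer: -549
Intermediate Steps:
X(A, G) = A + (-4 + A*G)² (X(A, G) = (-4 + A*G)² + A = A + (-4 + A*G)²)
D = -9
D*X(-3, -4) = -9*(-3 + (-4 - 3*(-4))²) = -9*(-3 + (-4 + 12)²) = -9*(-3 + 8²) = -9*(-3 + 64) = -9*61 = -549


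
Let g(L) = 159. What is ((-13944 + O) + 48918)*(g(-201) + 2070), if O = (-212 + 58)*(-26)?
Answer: 86881962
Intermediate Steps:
O = 4004 (O = -154*(-26) = 4004)
((-13944 + O) + 48918)*(g(-201) + 2070) = ((-13944 + 4004) + 48918)*(159 + 2070) = (-9940 + 48918)*2229 = 38978*2229 = 86881962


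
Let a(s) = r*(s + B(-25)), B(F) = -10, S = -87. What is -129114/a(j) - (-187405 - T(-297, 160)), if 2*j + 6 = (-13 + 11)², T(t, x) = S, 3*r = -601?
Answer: 1237971956/6611 ≈ 1.8726e+5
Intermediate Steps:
r = -601/3 (r = (⅓)*(-601) = -601/3 ≈ -200.33)
T(t, x) = -87
j = -1 (j = -3 + (-13 + 11)²/2 = -3 + (½)*(-2)² = -3 + (½)*4 = -3 + 2 = -1)
a(s) = 6010/3 - 601*s/3 (a(s) = -601*(s - 10)/3 = -601*(-10 + s)/3 = 6010/3 - 601*s/3)
-129114/a(j) - (-187405 - T(-297, 160)) = -129114/(6010/3 - 601/3*(-1)) - (-187405 - 1*(-87)) = -129114/(6010/3 + 601/3) - (-187405 + 87) = -129114/6611/3 - 1*(-187318) = -129114*3/6611 + 187318 = -387342/6611 + 187318 = 1237971956/6611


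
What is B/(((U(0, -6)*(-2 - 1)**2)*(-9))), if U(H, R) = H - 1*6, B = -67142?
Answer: -33571/243 ≈ -138.15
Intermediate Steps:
U(H, R) = -6 + H (U(H, R) = H - 6 = -6 + H)
B/(((U(0, -6)*(-2 - 1)**2)*(-9))) = -67142*(-1/(9*(-6 + 0)*(-2 - 1)**2)) = -67142/(-6*(-3)**2*(-9)) = -67142/(-6*9*(-9)) = -67142/((-54*(-9))) = -67142/486 = -67142*1/486 = -33571/243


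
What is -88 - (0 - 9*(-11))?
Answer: -187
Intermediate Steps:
-88 - (0 - 9*(-11)) = -88 - (0 + 99) = -88 - 1*99 = -88 - 99 = -187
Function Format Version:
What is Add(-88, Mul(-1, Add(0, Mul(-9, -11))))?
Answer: -187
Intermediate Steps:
Add(-88, Mul(-1, Add(0, Mul(-9, -11)))) = Add(-88, Mul(-1, Add(0, 99))) = Add(-88, Mul(-1, 99)) = Add(-88, -99) = -187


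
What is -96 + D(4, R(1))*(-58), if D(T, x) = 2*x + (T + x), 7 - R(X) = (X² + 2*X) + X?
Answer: -850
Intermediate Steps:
R(X) = 7 - X² - 3*X (R(X) = 7 - ((X² + 2*X) + X) = 7 - (X² + 3*X) = 7 + (-X² - 3*X) = 7 - X² - 3*X)
D(T, x) = T + 3*x
-96 + D(4, R(1))*(-58) = -96 + (4 + 3*(7 - 1*1² - 3*1))*(-58) = -96 + (4 + 3*(7 - 1*1 - 3))*(-58) = -96 + (4 + 3*(7 - 1 - 3))*(-58) = -96 + (4 + 3*3)*(-58) = -96 + (4 + 9)*(-58) = -96 + 13*(-58) = -96 - 754 = -850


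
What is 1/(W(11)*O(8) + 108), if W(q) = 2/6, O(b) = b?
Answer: 3/332 ≈ 0.0090361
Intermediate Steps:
W(q) = ⅓ (W(q) = 2*(⅙) = ⅓)
1/(W(11)*O(8) + 108) = 1/((⅓)*8 + 108) = 1/(8/3 + 108) = 1/(332/3) = 3/332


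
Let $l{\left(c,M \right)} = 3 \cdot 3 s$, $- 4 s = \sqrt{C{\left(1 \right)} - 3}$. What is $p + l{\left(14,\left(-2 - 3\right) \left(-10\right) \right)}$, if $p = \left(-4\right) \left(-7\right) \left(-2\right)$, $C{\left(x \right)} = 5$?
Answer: $-56 - \frac{9 \sqrt{2}}{4} \approx -59.182$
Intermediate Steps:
$s = - \frac{\sqrt{2}}{4}$ ($s = - \frac{\sqrt{5 - 3}}{4} = - \frac{\sqrt{2}}{4} \approx -0.35355$)
$l{\left(c,M \right)} = - \frac{9 \sqrt{2}}{4}$ ($l{\left(c,M \right)} = 3 \cdot 3 \left(- \frac{\sqrt{2}}{4}\right) = 9 \left(- \frac{\sqrt{2}}{4}\right) = - \frac{9 \sqrt{2}}{4}$)
$p = -56$ ($p = 28 \left(-2\right) = -56$)
$p + l{\left(14,\left(-2 - 3\right) \left(-10\right) \right)} = -56 - \frac{9 \sqrt{2}}{4}$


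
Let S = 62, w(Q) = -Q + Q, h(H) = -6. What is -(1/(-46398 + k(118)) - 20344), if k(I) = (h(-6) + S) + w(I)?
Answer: 942781649/46342 ≈ 20344.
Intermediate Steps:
w(Q) = 0
k(I) = 56 (k(I) = (-6 + 62) + 0 = 56 + 0 = 56)
-(1/(-46398 + k(118)) - 20344) = -(1/(-46398 + 56) - 20344) = -(1/(-46342) - 20344) = -(-1/46342 - 20344) = -1*(-942781649/46342) = 942781649/46342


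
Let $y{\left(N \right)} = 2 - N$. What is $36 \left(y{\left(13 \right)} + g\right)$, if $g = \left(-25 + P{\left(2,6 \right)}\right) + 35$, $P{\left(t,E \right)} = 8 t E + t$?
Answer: $3492$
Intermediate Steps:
$P{\left(t,E \right)} = t + 8 E t$ ($P{\left(t,E \right)} = 8 E t + t = t + 8 E t$)
$g = 108$ ($g = \left(-25 + 2 \left(1 + 8 \cdot 6\right)\right) + 35 = \left(-25 + 2 \left(1 + 48\right)\right) + 35 = \left(-25 + 2 \cdot 49\right) + 35 = \left(-25 + 98\right) + 35 = 73 + 35 = 108$)
$36 \left(y{\left(13 \right)} + g\right) = 36 \left(\left(2 - 13\right) + 108\right) = 36 \left(-11 + 108\right) = 36 \cdot 97 = 3492$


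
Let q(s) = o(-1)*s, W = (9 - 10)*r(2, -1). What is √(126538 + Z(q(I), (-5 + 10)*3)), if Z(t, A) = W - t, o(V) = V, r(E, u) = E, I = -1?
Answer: √126535 ≈ 355.72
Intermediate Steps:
W = -2 (W = (9 - 10)*2 = -1*2 = -2)
q(s) = -s
Z(t, A) = -2 - t
√(126538 + Z(q(I), (-5 + 10)*3)) = √(126538 + (-2 - (-1)*(-1))) = √(126538 + (-2 - 1*1)) = √(126538 + (-2 - 1)) = √(126538 - 3) = √126535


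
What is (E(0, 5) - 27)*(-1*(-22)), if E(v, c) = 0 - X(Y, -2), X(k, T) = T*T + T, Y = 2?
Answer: -638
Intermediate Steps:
X(k, T) = T + T² (X(k, T) = T² + T = T + T²)
E(v, c) = -2 (E(v, c) = 0 - (-2)*(1 - 2) = 0 - (-2)*(-1) = 0 - 1*2 = 0 - 2 = -2)
(E(0, 5) - 27)*(-1*(-22)) = (-2 - 27)*(-1*(-22)) = -29*22 = -638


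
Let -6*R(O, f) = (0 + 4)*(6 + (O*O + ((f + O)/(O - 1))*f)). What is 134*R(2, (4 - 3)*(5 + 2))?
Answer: -19564/3 ≈ -6521.3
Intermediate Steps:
R(O, f) = -4 - 2*O²/3 - 2*f*(O + f)/(3*(-1 + O)) (R(O, f) = -(0 + 4)*(6 + (O*O + ((f + O)/(O - 1))*f))/6 = -2*(6 + (O² + ((O + f)/(-1 + O))*f))/3 = -2*(6 + (O² + f*(O + f)/(-1 + O)))/3 = -2*(6 + O² + f*(O + f)/(-1 + O))/3 = -(24 + 4*O² + 4*f*(O + f)/(-1 + O))/6 = -4 - 2*O²/3 - 2*f*(O + f)/(3*(-1 + O)))
134*R(2, (4 - 3)*(5 + 2)) = 134*(2*(6 + 2² - 1*2³ - ((4 - 3)*(5 + 2))² - 6*2 - 1*2*(4 - 3)*(5 + 2))/(3*(-1 + 2))) = 134*((⅔)*(6 + 4 - 1*8 - (1*7)² - 12 - 1*2*1*7)/1) = 134*((⅔)*1*(6 + 4 - 8 - 1*7² - 12 - 1*2*7)) = 134*((⅔)*1*(6 + 4 - 8 - 1*49 - 12 - 14)) = 134*((⅔)*1*(6 + 4 - 8 - 49 - 12 - 14)) = 134*((⅔)*1*(-73)) = 134*(-146/3) = -19564/3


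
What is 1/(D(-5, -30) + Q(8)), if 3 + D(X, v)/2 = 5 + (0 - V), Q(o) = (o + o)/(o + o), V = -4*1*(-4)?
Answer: -1/27 ≈ -0.037037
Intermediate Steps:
V = 16 (V = -4*(-4) = 16)
Q(o) = 1 (Q(o) = (2*o)/((2*o)) = (2*o)*(1/(2*o)) = 1)
D(X, v) = -28 (D(X, v) = -6 + 2*(5 + (0 - 1*16)) = -6 + 2*(5 + (0 - 16)) = -6 + 2*(5 - 16) = -6 + 2*(-11) = -6 - 22 = -28)
1/(D(-5, -30) + Q(8)) = 1/(-28 + 1) = 1/(-27) = -1/27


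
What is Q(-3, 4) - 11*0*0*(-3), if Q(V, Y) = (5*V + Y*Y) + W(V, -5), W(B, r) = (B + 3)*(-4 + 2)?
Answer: 1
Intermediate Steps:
W(B, r) = -6 - 2*B (W(B, r) = (3 + B)*(-2) = -6 - 2*B)
Q(V, Y) = -6 + Y**2 + 3*V (Q(V, Y) = (5*V + Y*Y) + (-6 - 2*V) = (5*V + Y**2) + (-6 - 2*V) = (Y**2 + 5*V) + (-6 - 2*V) = -6 + Y**2 + 3*V)
Q(-3, 4) - 11*0*0*(-3) = (-6 + 4**2 + 3*(-3)) - 11*0*0*(-3) = (-6 + 16 - 9) - 0*(-3) = 1 - 11*0 = 1 + 0 = 1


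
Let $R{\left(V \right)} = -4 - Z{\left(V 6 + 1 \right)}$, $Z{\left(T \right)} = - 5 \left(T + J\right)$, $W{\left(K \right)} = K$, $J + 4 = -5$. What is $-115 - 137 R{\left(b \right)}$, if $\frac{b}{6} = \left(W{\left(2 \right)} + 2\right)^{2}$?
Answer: $-388647$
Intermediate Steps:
$J = -9$ ($J = -4 - 5 = -9$)
$b = 96$ ($b = 6 \left(2 + 2\right)^{2} = 6 \cdot 4^{2} = 6 \cdot 16 = 96$)
$Z{\left(T \right)} = 45 - 5 T$ ($Z{\left(T \right)} = - 5 \left(T - 9\right) = - 5 \left(-9 + T\right) = 45 - 5 T$)
$R{\left(V \right)} = -44 + 30 V$ ($R{\left(V \right)} = -4 - \left(45 - 5 \left(V 6 + 1\right)\right) = -4 - \left(45 - 5 \left(6 V + 1\right)\right) = -4 - \left(45 - 5 \left(1 + 6 V\right)\right) = -4 - \left(45 - \left(5 + 30 V\right)\right) = -4 - \left(40 - 30 V\right) = -4 + \left(-40 + 30 V\right) = -44 + 30 V$)
$-115 - 137 R{\left(b \right)} = -115 - 137 \left(-44 + 30 \cdot 96\right) = -115 - 137 \left(-44 + 2880\right) = -115 - 388532 = -388647$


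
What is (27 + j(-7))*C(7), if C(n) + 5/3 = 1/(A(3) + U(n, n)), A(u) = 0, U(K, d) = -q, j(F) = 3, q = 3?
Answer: -60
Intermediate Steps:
U(K, d) = -3 (U(K, d) = -1*3 = -3)
C(n) = -2 (C(n) = -5/3 + 1/(0 - 3) = -5/3 + 1/(-3) = -5/3 - 1/3 = -2)
(27 + j(-7))*C(7) = (27 + 3)*(-2) = 30*(-2) = -60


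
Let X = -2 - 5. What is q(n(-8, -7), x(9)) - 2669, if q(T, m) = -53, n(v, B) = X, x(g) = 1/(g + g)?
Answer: -2722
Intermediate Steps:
x(g) = 1/(2*g)
X = -7
n(v, B) = -7
q(n(-8, -7), x(9)) - 2669 = -53 - 2669 = -2722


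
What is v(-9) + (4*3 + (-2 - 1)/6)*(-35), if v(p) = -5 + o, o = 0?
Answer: -815/2 ≈ -407.50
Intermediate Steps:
v(p) = -5 (v(p) = -5 + 0 = -5)
v(-9) + (4*3 + (-2 - 1)/6)*(-35) = -5 + (4*3 + (-2 - 1)/6)*(-35) = -5 + (12 - 3*1/6)*(-35) = -5 + (12 - 1/2)*(-35) = -5 + (23/2)*(-35) = -5 - 805/2 = -815/2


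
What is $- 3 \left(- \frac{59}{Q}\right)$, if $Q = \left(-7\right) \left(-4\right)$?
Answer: $\frac{177}{28} \approx 6.3214$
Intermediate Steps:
$Q = 28$
$- 3 \left(- \frac{59}{Q}\right) = - 3 \left(- \frac{59}{28}\right) = - 3 \left(\left(-59\right) \frac{1}{28}\right) = \left(-3\right) \left(- \frac{59}{28}\right) = \frac{177}{28}$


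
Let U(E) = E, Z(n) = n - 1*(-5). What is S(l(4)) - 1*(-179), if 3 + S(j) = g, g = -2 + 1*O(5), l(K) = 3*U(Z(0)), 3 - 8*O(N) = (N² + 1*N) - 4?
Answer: 1369/8 ≈ 171.13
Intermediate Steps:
Z(n) = 5 + n (Z(n) = n + 5 = 5 + n)
O(N) = 7/8 - N/8 - N²/8 (O(N) = 3/8 - ((N² + 1*N) - 4)/8 = 3/8 - ((N² + N) - 4)/8 = 3/8 - ((N + N²) - 4)/8 = 3/8 - (-4 + N + N²)/8 = 3/8 + (½ - N/8 - N²/8) = 7/8 - N/8 - N²/8)
l(K) = 15 (l(K) = 3*(5 + 0) = 3*5 = 15)
g = -39/8 (g = -2 + 1*(7/8 - ⅛*5 - ⅛*5²) = -2 + 1*(7/8 - 5/8 - ⅛*25) = -2 + 1*(7/8 - 5/8 - 25/8) = -2 + 1*(-23/8) = -2 - 23/8 = -39/8 ≈ -4.8750)
S(j) = -63/8 (S(j) = -3 - 39/8 = -63/8)
S(l(4)) - 1*(-179) = -63/8 - 1*(-179) = -63/8 + 179 = 1369/8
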